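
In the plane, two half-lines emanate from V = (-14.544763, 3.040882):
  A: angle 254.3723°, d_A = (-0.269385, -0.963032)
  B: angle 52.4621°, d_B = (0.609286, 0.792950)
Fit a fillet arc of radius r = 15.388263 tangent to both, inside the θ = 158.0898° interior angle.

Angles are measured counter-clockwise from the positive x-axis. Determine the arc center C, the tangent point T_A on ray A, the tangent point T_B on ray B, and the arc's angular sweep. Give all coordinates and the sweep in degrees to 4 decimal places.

bisector direction at 333.4172° = (0.894289,-0.447491)
center distance |VC| = r/sin(θ/2) = 15.388263/sin(79.0449°) = 15.673898
C = V + |VC|·bis = (-0.5278,-3.9730)
T_A = V + ((C−V)·d_A)·d_A = V + 2.9787·d_A = (-15.3472,0.1723)
T_B = V + ((C−V)·d_B)·d_B = V + 2.9787·d_B = (-12.7299,5.4028)
sweep = 180° − θ = 21.9102°

center=(-0.5278,-3.9730) T_A=(-15.3472,0.1723) T_B=(-12.7299,5.4028) sweep=21.9102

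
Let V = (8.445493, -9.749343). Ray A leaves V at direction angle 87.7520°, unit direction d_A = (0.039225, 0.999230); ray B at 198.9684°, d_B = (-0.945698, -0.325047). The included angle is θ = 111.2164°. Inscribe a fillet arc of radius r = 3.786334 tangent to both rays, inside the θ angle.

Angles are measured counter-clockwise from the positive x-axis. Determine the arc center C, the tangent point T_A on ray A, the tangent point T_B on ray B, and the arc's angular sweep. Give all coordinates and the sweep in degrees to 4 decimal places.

center=(4.7637,-7.0111) T_A=(8.5472,-7.1596) T_B=(5.9945,-10.5918) sweep=68.7836

bisector direction at 143.3602° = (-0.802403,0.596782)
center distance |VC| = r/sin(θ/2) = 3.786334/sin(55.6082°) = 4.588415
C = V + |VC|·bis = (4.7637,-7.0111)
T_A = V + ((C−V)·d_A)·d_A = V + 2.5918·d_A = (8.5472,-7.1596)
T_B = V + ((C−V)·d_B)·d_B = V + 2.5918·d_B = (5.9945,-10.5918)
sweep = 180° − θ = 68.7836°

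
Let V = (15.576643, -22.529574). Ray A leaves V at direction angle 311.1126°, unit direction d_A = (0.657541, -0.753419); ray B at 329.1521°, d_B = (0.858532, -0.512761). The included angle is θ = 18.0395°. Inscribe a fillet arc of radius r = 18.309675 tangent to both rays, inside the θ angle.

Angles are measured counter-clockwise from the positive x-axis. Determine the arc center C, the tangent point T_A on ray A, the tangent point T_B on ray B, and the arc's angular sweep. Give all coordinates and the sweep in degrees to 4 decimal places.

center=(105.2158,-97.3936) T_A=(91.4210,-109.4330) T_B=(114.6043,-81.6742) sweep=161.9605

bisector direction at 320.1323° = (0.767527,-0.641016)
center distance |VC| = r/sin(θ/2) = 18.309675/sin(9.0198°) = 116.789571
C = V + |VC|·bis = (105.2158,-97.3936)
T_A = V + ((C−V)·d_A)·d_A = V + 115.3454·d_A = (91.4210,-109.4330)
T_B = V + ((C−V)·d_B)·d_B = V + 115.3454·d_B = (114.6043,-81.6742)
sweep = 180° − θ = 161.9605°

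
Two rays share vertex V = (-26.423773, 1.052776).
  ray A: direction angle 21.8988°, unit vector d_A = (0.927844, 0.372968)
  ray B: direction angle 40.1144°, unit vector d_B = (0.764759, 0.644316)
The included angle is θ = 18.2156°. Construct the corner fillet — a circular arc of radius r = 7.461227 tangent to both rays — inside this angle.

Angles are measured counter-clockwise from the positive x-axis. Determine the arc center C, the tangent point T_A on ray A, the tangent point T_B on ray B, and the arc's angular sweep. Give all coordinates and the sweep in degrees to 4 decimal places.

center=(13.9766,25.3341) T_A=(16.7594,18.4113) T_B=(9.1692,31.0402) sweep=161.7844

bisector direction at 31.0066° = (0.857108,0.515137)
center distance |VC| = r/sin(θ/2) = 7.461227/sin(9.1078°) = 47.135699
C = V + |VC|·bis = (13.9766,25.3341)
T_A = V + ((C−V)·d_A)·d_A = V + 46.5414·d_A = (16.7594,18.4113)
T_B = V + ((C−V)·d_B)·d_B = V + 46.5414·d_B = (9.1692,31.0402)
sweep = 180° − θ = 161.7844°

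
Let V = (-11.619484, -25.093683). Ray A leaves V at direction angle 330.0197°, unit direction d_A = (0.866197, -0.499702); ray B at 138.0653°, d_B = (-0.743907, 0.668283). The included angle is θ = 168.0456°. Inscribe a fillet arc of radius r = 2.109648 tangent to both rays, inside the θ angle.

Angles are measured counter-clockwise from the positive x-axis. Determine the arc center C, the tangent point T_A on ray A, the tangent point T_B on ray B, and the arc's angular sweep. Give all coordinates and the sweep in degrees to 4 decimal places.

center=(-10.3740,-23.3767) T_A=(-11.4282,-25.2041) T_B=(-11.7838,-24.9461) sweep=11.9544

bisector direction at 54.0425° = (0.587185,0.809453)
center distance |VC| = r/sin(θ/2) = 2.109648/sin(84.0228°) = 2.121180
C = V + |VC|·bis = (-10.3740,-23.3767)
T_A = V + ((C−V)·d_A)·d_A = V + 0.2209·d_A = (-11.4282,-25.2041)
T_B = V + ((C−V)·d_B)·d_B = V + 0.2209·d_B = (-11.7838,-24.9461)
sweep = 180° − θ = 11.9544°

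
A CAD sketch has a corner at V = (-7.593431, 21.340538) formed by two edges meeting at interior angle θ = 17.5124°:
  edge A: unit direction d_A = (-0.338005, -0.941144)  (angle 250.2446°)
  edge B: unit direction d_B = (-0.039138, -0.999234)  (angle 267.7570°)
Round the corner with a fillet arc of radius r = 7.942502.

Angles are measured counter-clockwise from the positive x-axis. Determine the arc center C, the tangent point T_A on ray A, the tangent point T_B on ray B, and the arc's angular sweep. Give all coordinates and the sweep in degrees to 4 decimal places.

center=(-17.5480,-29.8753) T_A=(-25.0231,-27.1906) T_B=(-9.6116,-30.1861) sweep=162.4876

bisector direction at 259.0008° = (-0.190795,-0.981630)
center distance |VC| = r/sin(θ/2) = 7.942502/sin(8.7562°) = 52.174239
C = V + |VC|·bis = (-17.5480,-29.8753)
T_A = V + ((C−V)·d_A)·d_A = V + 51.5662·d_A = (-25.0231,-27.1906)
T_B = V + ((C−V)·d_B)·d_B = V + 51.5662·d_B = (-9.6116,-30.1861)
sweep = 180° − θ = 162.4876°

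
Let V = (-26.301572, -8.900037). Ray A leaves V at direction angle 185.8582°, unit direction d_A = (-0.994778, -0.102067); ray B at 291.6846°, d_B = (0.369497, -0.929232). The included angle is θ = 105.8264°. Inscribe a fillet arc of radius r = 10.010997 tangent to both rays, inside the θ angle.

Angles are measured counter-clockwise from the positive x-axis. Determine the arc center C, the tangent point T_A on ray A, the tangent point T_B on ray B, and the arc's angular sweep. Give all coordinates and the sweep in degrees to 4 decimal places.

center=(-32.8079,-19.6312) T_A=(-33.8297,-9.6724) T_B=(-23.5054,-15.9321) sweep=74.1736

bisector direction at 238.7714° = (-0.518454,-0.855106)
center distance |VC| = r/sin(θ/2) = 10.010997/sin(52.9132°) = 12.549467
C = V + |VC|·bis = (-32.8079,-19.6312)
T_A = V + ((C−V)·d_A)·d_A = V + 7.5676·d_A = (-33.8297,-9.6724)
T_B = V + ((C−V)·d_B)·d_B = V + 7.5676·d_B = (-23.5054,-15.9321)
sweep = 180° − θ = 74.1736°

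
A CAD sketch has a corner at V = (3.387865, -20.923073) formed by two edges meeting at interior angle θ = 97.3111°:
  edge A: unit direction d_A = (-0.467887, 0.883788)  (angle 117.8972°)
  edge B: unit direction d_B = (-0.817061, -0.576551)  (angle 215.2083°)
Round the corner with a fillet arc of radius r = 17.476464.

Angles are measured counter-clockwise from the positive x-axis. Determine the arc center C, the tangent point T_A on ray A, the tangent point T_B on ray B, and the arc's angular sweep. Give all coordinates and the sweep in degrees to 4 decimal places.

center=(-19.2526,-15.5096) T_A=(-3.8071,-7.3326) T_B=(-9.1765,-29.7890) sweep=82.6889

bisector direction at 166.5528° = (-0.972584,0.232550)
center distance |VC| = r/sin(θ/2) = 17.476464/sin(48.6555°) = 23.278615
C = V + |VC|·bis = (-19.2526,-15.5096)
T_A = V + ((C−V)·d_A)·d_A = V + 15.3775·d_A = (-3.8071,-7.3326)
T_B = V + ((C−V)·d_B)·d_B = V + 15.3775·d_B = (-9.1765,-29.7890)
sweep = 180° − θ = 82.6889°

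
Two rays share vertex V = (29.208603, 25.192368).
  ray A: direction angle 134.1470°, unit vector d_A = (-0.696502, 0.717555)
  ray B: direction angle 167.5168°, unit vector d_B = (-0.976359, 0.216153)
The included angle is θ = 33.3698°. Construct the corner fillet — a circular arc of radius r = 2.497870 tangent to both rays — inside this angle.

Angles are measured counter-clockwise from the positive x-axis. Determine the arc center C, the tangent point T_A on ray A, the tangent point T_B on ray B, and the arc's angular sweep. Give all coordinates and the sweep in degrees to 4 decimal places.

bisector direction at 150.8319° = (-0.873194,0.487374)
center distance |VC| = r/sin(θ/2) = 2.497870/sin(16.6849°) = 8.700103
C = V + |VC|·bis = (21.6117,29.4326)
T_A = V + ((C−V)·d_A)·d_A = V + 8.3338·d_A = (23.4041,31.1723)
T_B = V + ((C−V)·d_B)·d_B = V + 8.3338·d_B = (21.0718,26.9937)
sweep = 180° − θ = 146.6302°

center=(21.6117,29.4326) T_A=(23.4041,31.1723) T_B=(21.0718,26.9937) sweep=146.6302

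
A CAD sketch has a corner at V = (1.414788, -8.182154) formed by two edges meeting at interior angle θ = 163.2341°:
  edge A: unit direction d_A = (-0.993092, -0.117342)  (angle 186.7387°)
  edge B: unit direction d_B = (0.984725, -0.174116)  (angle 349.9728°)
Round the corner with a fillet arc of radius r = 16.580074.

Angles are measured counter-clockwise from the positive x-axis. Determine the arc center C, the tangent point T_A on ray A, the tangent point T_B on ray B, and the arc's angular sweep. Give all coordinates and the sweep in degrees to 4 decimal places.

bisector direction at 268.3558° = (-0.028694,-0.999588)
center distance |VC| = r/sin(θ/2) = 16.580074/sin(81.6171°) = 16.759133
C = V + |VC|·bis = (0.9339,-24.9344)
T_A = V + ((C−V)·d_A)·d_A = V + 2.4433·d_A = (-1.0116,-8.4689)
T_B = V + ((C−V)·d_B)·d_B = V + 2.4433·d_B = (3.8208,-8.6076)
sweep = 180° − θ = 16.7659°

center=(0.9339,-24.9344) T_A=(-1.0116,-8.4689) T_B=(3.8208,-8.6076) sweep=16.7659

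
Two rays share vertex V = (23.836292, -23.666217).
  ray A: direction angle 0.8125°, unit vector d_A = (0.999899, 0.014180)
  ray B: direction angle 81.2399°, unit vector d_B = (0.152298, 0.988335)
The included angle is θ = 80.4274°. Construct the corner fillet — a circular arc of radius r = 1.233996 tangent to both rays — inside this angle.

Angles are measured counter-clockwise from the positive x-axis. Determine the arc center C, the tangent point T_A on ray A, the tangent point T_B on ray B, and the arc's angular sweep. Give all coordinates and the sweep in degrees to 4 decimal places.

bisector direction at 41.0262° = (0.754410,0.656404)
center distance |VC| = r/sin(θ/2) = 1.233996/sin(40.2137°) = 1.911275
C = V + |VC|·bis = (25.2782,-22.4116)
T_A = V + ((C−V)·d_A)·d_A = V + 1.4595·d_A = (25.2957,-23.6455)
T_B = V + ((C−V)·d_B)·d_B = V + 1.4595·d_B = (24.0586,-22.2237)
sweep = 180° − θ = 99.5726°

center=(25.2782,-22.4116) T_A=(25.2957,-23.6455) T_B=(24.0586,-22.2237) sweep=99.5726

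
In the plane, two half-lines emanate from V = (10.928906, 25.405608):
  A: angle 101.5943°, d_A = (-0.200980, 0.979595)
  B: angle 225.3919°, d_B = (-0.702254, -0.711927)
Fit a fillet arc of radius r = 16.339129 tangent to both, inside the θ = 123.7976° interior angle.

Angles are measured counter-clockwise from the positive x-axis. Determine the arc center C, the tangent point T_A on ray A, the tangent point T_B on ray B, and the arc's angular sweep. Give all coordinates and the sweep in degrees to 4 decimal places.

bisector direction at 163.4931° = (-0.958786,0.284131)
center distance |VC| = r/sin(θ/2) = 16.339129/sin(61.8988°) = 18.522632
C = V + |VC|·bis = (-6.8303,30.6685)
T_A = V + ((C−V)·d_A)·d_A = V + 8.7247·d_A = (9.1754,33.9523)
T_B = V + ((C−V)·d_B)·d_B = V + 8.7247·d_B = (4.8019,19.1942)
sweep = 180° − θ = 56.2024°

center=(-6.8303,30.6685) T_A=(9.1754,33.9523) T_B=(4.8019,19.1942) sweep=56.2024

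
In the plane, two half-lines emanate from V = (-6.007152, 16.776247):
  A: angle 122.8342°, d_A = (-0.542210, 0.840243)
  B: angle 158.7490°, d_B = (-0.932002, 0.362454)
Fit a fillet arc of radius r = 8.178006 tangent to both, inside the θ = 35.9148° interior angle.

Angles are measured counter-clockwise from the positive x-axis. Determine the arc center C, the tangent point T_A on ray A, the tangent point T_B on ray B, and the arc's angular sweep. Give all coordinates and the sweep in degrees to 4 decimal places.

center=(-26.5603,33.5440) T_A=(-19.6888,37.9782) T_B=(-29.5245,25.9221) sweep=144.0852

bisector direction at 140.7916° = (-0.774852,0.632143)
center distance |VC| = r/sin(θ/2) = 8.178006/sin(17.9574°) = 26.525288
C = V + |VC|·bis = (-26.5603,33.5440)
T_A = V + ((C−V)·d_A)·d_A = V + 25.2331·d_A = (-19.6888,37.9782)
T_B = V + ((C−V)·d_B)·d_B = V + 25.2331·d_B = (-29.5245,25.9221)
sweep = 180° − θ = 144.0852°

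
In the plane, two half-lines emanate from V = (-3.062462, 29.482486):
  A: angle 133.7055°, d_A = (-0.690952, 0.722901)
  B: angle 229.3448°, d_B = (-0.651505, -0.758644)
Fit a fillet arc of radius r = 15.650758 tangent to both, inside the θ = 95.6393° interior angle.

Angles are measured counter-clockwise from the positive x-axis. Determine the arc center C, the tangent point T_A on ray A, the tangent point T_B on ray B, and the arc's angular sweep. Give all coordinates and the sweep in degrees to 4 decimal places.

center=(-24.1751,28.9204) T_A=(-12.8612,39.7343) T_B=(-12.3018,18.7238) sweep=84.3607

bisector direction at 181.5252° = (-0.999646,-0.026616)
center distance |VC| = r/sin(θ/2) = 15.650758/sin(47.8197°) = 21.120135
C = V + |VC|·bis = (-24.1751,28.9204)
T_A = V + ((C−V)·d_A)·d_A = V + 14.1815·d_A = (-12.8612,39.7343)
T_B = V + ((C−V)·d_B)·d_B = V + 14.1815·d_B = (-12.3018,18.7238)
sweep = 180° − θ = 84.3607°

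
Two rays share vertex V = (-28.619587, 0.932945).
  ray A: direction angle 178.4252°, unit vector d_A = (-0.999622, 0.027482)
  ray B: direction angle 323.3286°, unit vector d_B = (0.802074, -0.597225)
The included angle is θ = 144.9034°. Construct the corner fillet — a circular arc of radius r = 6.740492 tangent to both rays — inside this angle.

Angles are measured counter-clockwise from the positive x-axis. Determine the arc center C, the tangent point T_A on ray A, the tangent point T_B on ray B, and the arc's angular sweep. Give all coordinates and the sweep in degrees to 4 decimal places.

bisector direction at 250.8769° = (-0.327599,-0.944817)
center distance |VC| = r/sin(θ/2) = 6.740492/sin(72.4517°) = 7.069484
C = V + |VC|·bis = (-30.9355,-5.7464)
T_A = V + ((C−V)·d_A)·d_A = V + 2.1315·d_A = (-30.7503,0.9915)
T_B = V + ((C−V)·d_B)·d_B = V + 2.1315·d_B = (-26.9100,-0.3401)
sweep = 180° − θ = 35.0966°

center=(-30.9355,-5.7464) T_A=(-30.7503,0.9915) T_B=(-26.9100,-0.3401) sweep=35.0966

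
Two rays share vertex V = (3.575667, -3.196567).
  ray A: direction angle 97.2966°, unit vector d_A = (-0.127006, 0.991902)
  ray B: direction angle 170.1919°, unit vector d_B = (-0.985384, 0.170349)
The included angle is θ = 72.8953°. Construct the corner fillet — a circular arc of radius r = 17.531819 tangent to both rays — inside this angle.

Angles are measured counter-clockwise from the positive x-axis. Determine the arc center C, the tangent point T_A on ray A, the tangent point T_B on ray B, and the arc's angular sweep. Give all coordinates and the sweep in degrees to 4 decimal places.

bisector direction at 133.7442° = (-0.691441,0.722433)
center distance |VC| = r/sin(θ/2) = 17.531819/sin(36.4477°) = 29.510471
C = V + |VC|·bis = (-16.8291,18.1228)
T_A = V + ((C−V)·d_A)·d_A = V + 23.7382·d_A = (0.5608,20.3494)
T_B = V + ((C−V)·d_B)·d_B = V + 23.7382·d_B = (-19.8156,0.8472)
sweep = 180° − θ = 107.1047°

center=(-16.8291,18.1228) T_A=(0.5608,20.3494) T_B=(-19.8156,0.8472) sweep=107.1047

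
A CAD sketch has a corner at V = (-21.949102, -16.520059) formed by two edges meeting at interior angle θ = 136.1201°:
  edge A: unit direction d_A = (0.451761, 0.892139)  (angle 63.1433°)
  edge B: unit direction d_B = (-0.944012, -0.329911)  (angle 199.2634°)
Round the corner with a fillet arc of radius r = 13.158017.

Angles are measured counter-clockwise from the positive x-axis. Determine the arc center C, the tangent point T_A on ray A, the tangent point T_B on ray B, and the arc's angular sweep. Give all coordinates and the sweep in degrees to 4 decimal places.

bisector direction at 131.2034° = (-0.658733,0.752376)
center distance |VC| = r/sin(θ/2) = 13.158017/sin(68.0601°) = 14.185380
C = V + |VC|·bis = (-31.2935,-5.8473)
T_A = V + ((C−V)·d_A)·d_A = V + 5.3001·d_A = (-19.5547,-11.7916)
T_B = V + ((C−V)·d_B)·d_B = V + 5.3001·d_B = (-26.9525,-18.2686)
sweep = 180° − θ = 43.8799°

center=(-31.2935,-5.8473) T_A=(-19.5547,-11.7916) T_B=(-26.9525,-18.2686) sweep=43.8799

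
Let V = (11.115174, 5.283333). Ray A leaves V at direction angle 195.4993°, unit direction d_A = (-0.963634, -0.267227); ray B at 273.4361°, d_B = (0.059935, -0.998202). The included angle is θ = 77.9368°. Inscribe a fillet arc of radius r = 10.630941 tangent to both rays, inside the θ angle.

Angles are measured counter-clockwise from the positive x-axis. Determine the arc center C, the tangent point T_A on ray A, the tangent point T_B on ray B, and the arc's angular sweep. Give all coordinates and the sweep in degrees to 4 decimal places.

bisector direction at 234.4677° = (-0.581162,-0.813788)
center distance |VC| = r/sin(θ/2) = 10.630941/sin(38.9684°) = 16.904248
C = V + |VC|·bis = (1.2911,-8.4731)
T_A = V + ((C−V)·d_A)·d_A = V + 13.1429·d_A = (-1.5498,1.7712)
T_B = V + ((C−V)·d_B)·d_B = V + 13.1429·d_B = (11.9029,-7.8360)
sweep = 180° − θ = 102.0632°

center=(1.2911,-8.4731) T_A=(-1.5498,1.7712) T_B=(11.9029,-7.8360) sweep=102.0632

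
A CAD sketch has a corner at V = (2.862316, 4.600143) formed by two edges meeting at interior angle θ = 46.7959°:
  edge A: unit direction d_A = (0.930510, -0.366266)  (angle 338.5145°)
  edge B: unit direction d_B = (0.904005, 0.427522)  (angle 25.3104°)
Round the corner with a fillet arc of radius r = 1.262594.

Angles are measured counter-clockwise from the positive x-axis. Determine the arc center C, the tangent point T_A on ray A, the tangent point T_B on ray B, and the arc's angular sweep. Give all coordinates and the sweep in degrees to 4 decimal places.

center=(6.0400,4.7062) T_A=(5.5775,3.5314) T_B=(5.5002,5.8476) sweep=133.2041

bisector direction at 1.9124° = (0.999443,0.033372)
center distance |VC| = r/sin(θ/2) = 1.262594/sin(23.3980°) = 3.179416
C = V + |VC|·bis = (6.0400,4.7062)
T_A = V + ((C−V)·d_A)·d_A = V + 2.9180·d_A = (5.5775,3.5314)
T_B = V + ((C−V)·d_B)·d_B = V + 2.9180·d_B = (5.5002,5.8476)
sweep = 180° − θ = 133.2041°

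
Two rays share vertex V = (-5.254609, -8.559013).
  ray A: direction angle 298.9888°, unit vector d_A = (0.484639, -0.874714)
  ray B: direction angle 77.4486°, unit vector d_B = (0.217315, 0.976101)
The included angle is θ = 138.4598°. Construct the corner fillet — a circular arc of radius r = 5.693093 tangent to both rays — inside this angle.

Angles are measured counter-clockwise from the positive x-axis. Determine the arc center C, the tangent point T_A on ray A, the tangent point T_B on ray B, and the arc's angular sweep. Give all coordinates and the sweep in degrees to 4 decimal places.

center=(0.7717,-7.6886) T_A=(-4.2082,-10.4477) T_B=(-4.7854,-6.4514) sweep=41.5402

bisector direction at 8.2187° = (0.989730,0.142952)
center distance |VC| = r/sin(θ/2) = 5.693093/sin(69.2299°) = 6.088799
C = V + |VC|·bis = (0.7717,-7.6886)
T_A = V + ((C−V)·d_A)·d_A = V + 2.1592·d_A = (-4.2082,-10.4477)
T_B = V + ((C−V)·d_B)·d_B = V + 2.1592·d_B = (-4.7854,-6.4514)
sweep = 180° − θ = 41.5402°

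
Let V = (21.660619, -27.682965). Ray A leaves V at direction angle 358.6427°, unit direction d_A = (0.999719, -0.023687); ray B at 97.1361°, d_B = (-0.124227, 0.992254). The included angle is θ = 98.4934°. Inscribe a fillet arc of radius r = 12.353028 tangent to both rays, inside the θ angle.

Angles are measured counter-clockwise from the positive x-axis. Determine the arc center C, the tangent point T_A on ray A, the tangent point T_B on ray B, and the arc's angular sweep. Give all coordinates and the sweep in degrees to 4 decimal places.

center=(32.5955,-15.5856) T_A=(32.3029,-27.9351) T_B=(20.3382,-17.1201) sweep=81.5066

bisector direction at 47.8894° = (0.670564,0.741852)
center distance |VC| = r/sin(θ/2) = 12.353028/sin(49.2467°) = 16.307038
C = V + |VC|·bis = (32.5955,-15.5856)
T_A = V + ((C−V)·d_A)·d_A = V + 10.6453·d_A = (32.3029,-27.9351)
T_B = V + ((C−V)·d_B)·d_B = V + 10.6453·d_B = (20.3382,-17.1201)
sweep = 180° − θ = 81.5066°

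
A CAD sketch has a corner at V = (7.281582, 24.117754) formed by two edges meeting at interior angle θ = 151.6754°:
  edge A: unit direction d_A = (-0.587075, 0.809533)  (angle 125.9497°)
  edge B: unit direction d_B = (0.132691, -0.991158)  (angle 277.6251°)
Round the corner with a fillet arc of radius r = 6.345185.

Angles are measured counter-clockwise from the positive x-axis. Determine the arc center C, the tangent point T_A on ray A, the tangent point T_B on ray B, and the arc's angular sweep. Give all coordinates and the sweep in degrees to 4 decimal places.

center=(1.2050,21.6888) T_A=(6.3416,25.4139) T_B=(7.4940,22.5308) sweep=28.3246

bisector direction at 201.7874° = (-0.928567,-0.371164)
center distance |VC| = r/sin(θ/2) = 6.345185/sin(75.8377°) = 6.544082
C = V + |VC|·bis = (1.2050,21.6888)
T_A = V + ((C−V)·d_A)·d_A = V + 1.6011·d_A = (6.3416,25.4139)
T_B = V + ((C−V)·d_B)·d_B = V + 1.6011·d_B = (7.4940,22.5308)
sweep = 180° − θ = 28.3246°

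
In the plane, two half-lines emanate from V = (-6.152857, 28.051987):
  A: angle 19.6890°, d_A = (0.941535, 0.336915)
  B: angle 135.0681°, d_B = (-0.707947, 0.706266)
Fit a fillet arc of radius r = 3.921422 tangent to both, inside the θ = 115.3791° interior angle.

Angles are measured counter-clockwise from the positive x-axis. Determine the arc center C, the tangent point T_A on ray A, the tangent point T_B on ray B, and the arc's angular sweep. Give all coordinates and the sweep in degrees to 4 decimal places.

bisector direction at 77.3786° = (0.218509,0.975835)
center distance |VC| = r/sin(θ/2) = 3.921422/sin(57.6895°) = 4.639834
C = V + |VC|·bis = (-5.1390,32.5797)
T_A = V + ((C−V)·d_A)·d_A = V + 2.4800·d_A = (-3.8178,28.8875)
T_B = V + ((C−V)·d_B)·d_B = V + 2.4800·d_B = (-7.9086,29.8035)
sweep = 180° − θ = 64.6209°

center=(-5.1390,32.5797) T_A=(-3.8178,28.8875) T_B=(-7.9086,29.8035) sweep=64.6209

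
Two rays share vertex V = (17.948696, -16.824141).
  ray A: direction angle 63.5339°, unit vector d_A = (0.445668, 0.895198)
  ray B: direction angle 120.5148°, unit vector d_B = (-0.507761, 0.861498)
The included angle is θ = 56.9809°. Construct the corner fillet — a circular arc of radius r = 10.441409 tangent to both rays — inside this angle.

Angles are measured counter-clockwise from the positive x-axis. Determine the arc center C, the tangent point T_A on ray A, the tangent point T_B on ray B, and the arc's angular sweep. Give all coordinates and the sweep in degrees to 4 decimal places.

bisector direction at 92.0243° = (-0.035324,0.999376)
center distance |VC| = r/sin(θ/2) = 10.441409/sin(28.4904°) = 21.889183
C = V + |VC|·bis = (17.1755,5.0514)
T_A = V + ((C−V)·d_A)·d_A = V + 19.2383·d_A = (26.5226,0.3980)
T_B = V + ((C−V)·d_B)·d_B = V + 19.2383·d_B = (8.1802,-0.2504)
sweep = 180° − θ = 123.0191°

center=(17.1755,5.0514) T_A=(26.5226,0.3980) T_B=(8.1802,-0.2504) sweep=123.0191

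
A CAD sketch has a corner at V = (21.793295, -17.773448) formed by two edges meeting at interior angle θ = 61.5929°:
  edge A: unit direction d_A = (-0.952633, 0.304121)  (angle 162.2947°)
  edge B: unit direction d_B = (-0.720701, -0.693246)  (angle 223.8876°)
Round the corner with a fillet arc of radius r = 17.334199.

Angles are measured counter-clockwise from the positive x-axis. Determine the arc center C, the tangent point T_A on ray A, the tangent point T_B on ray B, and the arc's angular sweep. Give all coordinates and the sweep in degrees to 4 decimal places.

bisector direction at 193.0912° = (-0.974011,-0.226501)
center distance |VC| = r/sin(θ/2) = 17.334199/sin(30.7965°) = 33.856542
C = V + |VC|·bis = (-11.1833,-25.4420)
T_A = V + ((C−V)·d_A)·d_A = V + 29.0825·d_A = (-5.9117,-8.9288)
T_B = V + ((C−V)·d_B)·d_B = V + 29.0825·d_B = (0.8335,-37.9348)
sweep = 180° − θ = 118.4071°

center=(-11.1833,-25.4420) T_A=(-5.9117,-8.9288) T_B=(0.8335,-37.9348) sweep=118.4071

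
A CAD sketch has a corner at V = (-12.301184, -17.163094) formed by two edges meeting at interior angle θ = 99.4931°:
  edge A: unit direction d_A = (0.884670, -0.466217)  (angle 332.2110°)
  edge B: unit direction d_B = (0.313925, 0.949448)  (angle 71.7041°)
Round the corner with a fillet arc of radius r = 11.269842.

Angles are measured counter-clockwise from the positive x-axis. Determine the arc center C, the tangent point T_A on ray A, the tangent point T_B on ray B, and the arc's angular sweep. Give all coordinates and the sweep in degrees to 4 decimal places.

bisector direction at 21.9576° = (0.927461,0.373920)
center distance |VC| = r/sin(θ/2) = 11.269842/sin(49.7465°) = 14.766689
C = V + |VC|·bis = (1.3943,-11.6415)
T_A = V + ((C−V)·d_A)·d_A = V + 9.5418·d_A = (-3.8598,-21.6116)
T_B = V + ((C−V)·d_B)·d_B = V + 9.5418·d_B = (-9.3058,-8.1037)
sweep = 180° − θ = 80.5069°

center=(1.3943,-11.6415) T_A=(-3.8598,-21.6116) T_B=(-9.3058,-8.1037) sweep=80.5069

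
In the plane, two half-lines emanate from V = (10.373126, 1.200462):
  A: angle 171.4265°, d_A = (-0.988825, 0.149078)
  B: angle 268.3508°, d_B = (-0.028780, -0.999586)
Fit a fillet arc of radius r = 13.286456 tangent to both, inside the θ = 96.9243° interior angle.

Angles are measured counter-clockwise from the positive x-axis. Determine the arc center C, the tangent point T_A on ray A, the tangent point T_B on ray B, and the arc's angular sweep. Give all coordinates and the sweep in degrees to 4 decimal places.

center=(-3.2466,-10.1828) T_A=(-1.2659,2.9552) T_B=(10.0344,-10.5652) sweep=83.0757

bisector direction at 219.8887° = (-0.767292,-0.641298)
center distance |VC| = r/sin(θ/2) = 13.286456/sin(48.4622°) = 17.750353
C = V + |VC|·bis = (-3.2466,-10.1828)
T_A = V + ((C−V)·d_A)·d_A = V + 11.7705·d_A = (-1.2659,2.9552)
T_B = V + ((C−V)·d_B)·d_B = V + 11.7705·d_B = (10.0344,-10.5652)
sweep = 180° − θ = 83.0757°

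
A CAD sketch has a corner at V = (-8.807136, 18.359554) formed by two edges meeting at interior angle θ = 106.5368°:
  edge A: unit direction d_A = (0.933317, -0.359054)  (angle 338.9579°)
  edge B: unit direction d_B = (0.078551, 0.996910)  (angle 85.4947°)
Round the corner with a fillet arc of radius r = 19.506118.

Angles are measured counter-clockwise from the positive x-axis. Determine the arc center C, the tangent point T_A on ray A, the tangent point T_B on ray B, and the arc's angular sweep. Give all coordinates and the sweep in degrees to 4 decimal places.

center=(11.7821,31.3385) T_A=(4.7784,13.1331) T_B=(-7.6637,32.8707) sweep=73.4632

bisector direction at 32.2263° = (0.845948,0.533265)
center distance |VC| = r/sin(θ/2) = 19.506118/sin(53.2684°) = 24.338658
C = V + |VC|·bis = (11.7821,31.3385)
T_A = V + ((C−V)·d_A)·d_A = V + 14.5562·d_A = (4.7784,13.1331)
T_B = V + ((C−V)·d_B)·d_B = V + 14.5562·d_B = (-7.6637,32.8707)
sweep = 180° − θ = 73.4632°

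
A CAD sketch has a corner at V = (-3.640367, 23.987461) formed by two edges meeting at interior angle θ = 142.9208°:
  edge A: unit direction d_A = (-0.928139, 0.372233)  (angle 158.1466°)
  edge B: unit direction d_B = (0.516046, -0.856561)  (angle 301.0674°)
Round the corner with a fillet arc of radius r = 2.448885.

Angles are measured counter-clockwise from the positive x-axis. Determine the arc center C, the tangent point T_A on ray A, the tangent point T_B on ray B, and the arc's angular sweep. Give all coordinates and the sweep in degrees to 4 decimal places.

bisector direction at 229.6070° = (-0.648027,-0.761617)
center distance |VC| = r/sin(θ/2) = 2.448885/sin(71.4604°) = 2.582928
C = V + |VC|·bis = (-5.3142,22.0203)
T_A = V + ((C−V)·d_A)·d_A = V + 0.8213·d_A = (-4.4026,24.2932)
T_B = V + ((C−V)·d_B)·d_B = V + 0.8213·d_B = (-3.2166,23.2840)
sweep = 180° − θ = 37.0792°

center=(-5.3142,22.0203) T_A=(-4.4026,24.2932) T_B=(-3.2166,23.2840) sweep=37.0792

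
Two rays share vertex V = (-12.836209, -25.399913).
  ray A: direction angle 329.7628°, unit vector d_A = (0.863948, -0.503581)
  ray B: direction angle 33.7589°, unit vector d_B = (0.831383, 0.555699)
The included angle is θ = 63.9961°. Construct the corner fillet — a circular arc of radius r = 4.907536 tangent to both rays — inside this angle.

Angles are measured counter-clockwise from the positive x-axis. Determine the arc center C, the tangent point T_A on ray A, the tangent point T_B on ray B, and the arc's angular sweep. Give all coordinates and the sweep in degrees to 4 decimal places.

bisector direction at 1.7609° = (0.999528,0.030728)
center distance |VC| = r/sin(θ/2) = 4.907536/sin(31.9980°) = 9.261417
C = V + |VC|·bis = (-3.5792,-25.1153)
T_A = V + ((C−V)·d_A)·d_A = V + 7.8543·d_A = (-6.0505,-29.3552)
T_B = V + ((C−V)·d_B)·d_B = V + 7.8543·d_B = (-6.3063,-21.0353)
sweep = 180° − θ = 116.0039°

center=(-3.5792,-25.1153) T_A=(-6.0505,-29.3552) T_B=(-6.3063,-21.0353) sweep=116.0039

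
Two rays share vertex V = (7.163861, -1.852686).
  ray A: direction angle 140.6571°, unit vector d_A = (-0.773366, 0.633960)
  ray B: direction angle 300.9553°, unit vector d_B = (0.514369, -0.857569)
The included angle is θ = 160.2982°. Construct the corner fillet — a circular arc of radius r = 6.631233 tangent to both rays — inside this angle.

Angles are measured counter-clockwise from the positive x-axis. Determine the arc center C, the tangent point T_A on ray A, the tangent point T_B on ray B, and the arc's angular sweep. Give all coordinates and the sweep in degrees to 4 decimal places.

center=(2.0694,-6.2511) T_A=(6.2733,-1.1227) T_B=(7.7561,-2.8402) sweep=19.7018

bisector direction at 220.8062° = (-0.756924,-0.653503)
center distance |VC| = r/sin(θ/2) = 6.631233/sin(80.1491°) = 6.730465
C = V + |VC|·bis = (2.0694,-6.2511)
T_A = V + ((C−V)·d_A)·d_A = V + 1.1515·d_A = (6.2733,-1.1227)
T_B = V + ((C−V)·d_B)·d_B = V + 1.1515·d_B = (7.7561,-2.8402)
sweep = 180° − θ = 19.7018°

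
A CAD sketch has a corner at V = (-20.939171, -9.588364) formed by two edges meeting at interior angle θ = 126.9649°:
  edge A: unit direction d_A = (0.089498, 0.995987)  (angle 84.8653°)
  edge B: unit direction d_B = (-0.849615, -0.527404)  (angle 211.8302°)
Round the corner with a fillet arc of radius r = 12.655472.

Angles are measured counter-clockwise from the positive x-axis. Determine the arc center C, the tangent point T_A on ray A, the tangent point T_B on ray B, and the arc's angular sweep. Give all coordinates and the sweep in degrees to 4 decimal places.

center=(-32.9787,-2.1664) T_A=(-20.3740,-3.2991) T_B=(-26.3042,-12.9187) sweep=53.0351

bisector direction at 148.3477° = (-0.851249,0.524762)
center distance |VC| = r/sin(θ/2) = 12.655472/sin(63.4825°) = 14.143390
C = V + |VC|·bis = (-32.9787,-2.1664)
T_A = V + ((C−V)·d_A)·d_A = V + 6.3146·d_A = (-20.3740,-3.2991)
T_B = V + ((C−V)·d_B)·d_B = V + 6.3146·d_B = (-26.3042,-12.9187)
sweep = 180° − θ = 53.0351°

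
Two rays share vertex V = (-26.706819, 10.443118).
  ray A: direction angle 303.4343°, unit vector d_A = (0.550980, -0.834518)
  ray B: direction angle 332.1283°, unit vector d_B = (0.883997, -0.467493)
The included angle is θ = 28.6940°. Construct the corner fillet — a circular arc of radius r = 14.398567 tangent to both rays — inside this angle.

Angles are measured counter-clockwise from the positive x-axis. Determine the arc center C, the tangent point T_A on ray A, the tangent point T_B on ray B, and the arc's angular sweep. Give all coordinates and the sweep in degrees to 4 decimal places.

bisector direction at 317.7813° = (0.740585,-0.671962)
center distance |VC| = r/sin(θ/2) = 14.398567/sin(14.3470°) = 58.107047
C = V + |VC|·bis = (16.3264,-28.6026)
T_A = V + ((C−V)·d_A)·d_A = V + 56.2949·d_A = (4.3105,-36.5360)
T_B = V + ((C−V)·d_B)·d_B = V + 56.2949·d_B = (23.0576,-15.8743)
sweep = 180° − θ = 151.3060°

center=(16.3264,-28.6026) T_A=(4.3105,-36.5360) T_B=(23.0576,-15.8743) sweep=151.3060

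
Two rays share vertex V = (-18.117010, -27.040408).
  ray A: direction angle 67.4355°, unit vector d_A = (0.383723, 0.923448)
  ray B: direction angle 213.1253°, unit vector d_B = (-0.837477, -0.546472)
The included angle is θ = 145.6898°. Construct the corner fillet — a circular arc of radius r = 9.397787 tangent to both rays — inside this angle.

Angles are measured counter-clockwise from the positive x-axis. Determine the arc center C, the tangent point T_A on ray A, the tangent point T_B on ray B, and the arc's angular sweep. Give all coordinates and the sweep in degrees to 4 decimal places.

center=(-25.6822,-20.7553) T_A=(-17.0038,-24.3615) T_B=(-20.5466,-28.6257) sweep=34.3102

bisector direction at 140.2804° = (-0.769181,0.639031)
center distance |VC| = r/sin(θ/2) = 9.397787/sin(72.8449°) = 9.835364
C = V + |VC|·bis = (-25.6822,-20.7553)
T_A = V + ((C−V)·d_A)·d_A = V + 2.9010·d_A = (-17.0038,-24.3615)
T_B = V + ((C−V)·d_B)·d_B = V + 2.9010·d_B = (-20.5466,-28.6257)
sweep = 180° − θ = 34.3102°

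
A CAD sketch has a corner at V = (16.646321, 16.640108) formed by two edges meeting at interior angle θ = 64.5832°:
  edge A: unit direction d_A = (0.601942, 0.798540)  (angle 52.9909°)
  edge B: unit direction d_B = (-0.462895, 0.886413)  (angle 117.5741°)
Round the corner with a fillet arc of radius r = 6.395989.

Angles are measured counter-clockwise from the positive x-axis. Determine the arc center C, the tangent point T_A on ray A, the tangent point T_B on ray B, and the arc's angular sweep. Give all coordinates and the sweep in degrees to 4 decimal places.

center=(17.6310,28.5719) T_A=(22.7384,24.7219) T_B=(11.9615,25.6113) sweep=115.4168

bisector direction at 85.2825° = (0.082243,0.996612)
center distance |VC| = r/sin(θ/2) = 6.395989/sin(32.2916°) = 11.972386
C = V + |VC|·bis = (17.6310,28.5719)
T_A = V + ((C−V)·d_A)·d_A = V + 10.1207·d_A = (22.7384,24.7219)
T_B = V + ((C−V)·d_B)·d_B = V + 10.1207·d_B = (11.9615,25.6113)
sweep = 180° − θ = 115.4168°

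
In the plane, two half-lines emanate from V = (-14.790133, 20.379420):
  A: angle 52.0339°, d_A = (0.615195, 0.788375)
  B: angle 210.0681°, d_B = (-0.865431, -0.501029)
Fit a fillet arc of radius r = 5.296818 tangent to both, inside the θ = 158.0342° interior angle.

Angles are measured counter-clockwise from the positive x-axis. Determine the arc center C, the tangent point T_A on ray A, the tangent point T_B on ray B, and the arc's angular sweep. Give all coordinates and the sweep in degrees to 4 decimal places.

bisector direction at 131.0510° = (-0.656731,0.754125)
center distance |VC| = r/sin(θ/2) = 5.296818/sin(79.0171°) = 5.395644
C = V + |VC|·bis = (-18.3336,24.4484)
T_A = V + ((C−V)·d_A)·d_A = V + 1.0280·d_A = (-14.1577,21.1898)
T_B = V + ((C−V)·d_B)·d_B = V + 1.0280·d_B = (-15.6798,19.8644)
sweep = 180° − θ = 21.9658°

center=(-18.3336,24.4484) T_A=(-14.1577,21.1898) T_B=(-15.6798,19.8644) sweep=21.9658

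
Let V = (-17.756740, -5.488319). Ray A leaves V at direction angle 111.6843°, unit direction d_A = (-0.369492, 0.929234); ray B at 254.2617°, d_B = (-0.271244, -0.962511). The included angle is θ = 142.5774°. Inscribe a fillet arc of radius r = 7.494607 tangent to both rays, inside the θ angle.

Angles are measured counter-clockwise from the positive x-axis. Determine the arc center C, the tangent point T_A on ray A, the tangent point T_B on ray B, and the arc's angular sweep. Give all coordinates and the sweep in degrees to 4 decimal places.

bisector direction at 182.9730° = (-0.998654,-0.051865)
center distance |VC| = r/sin(θ/2) = 7.494607/sin(71.2887°) = 7.912823
C = V + |VC|·bis = (-25.6589,-5.8987)
T_A = V + ((C−V)·d_A)·d_A = V + 2.5384·d_A = (-18.6947,-3.1295)
T_B = V + ((C−V)·d_B)·d_B = V + 2.5384·d_B = (-18.4453,-7.9316)
sweep = 180° − θ = 37.4226°

center=(-25.6589,-5.8987) T_A=(-18.6947,-3.1295) T_B=(-18.4453,-7.9316) sweep=37.4226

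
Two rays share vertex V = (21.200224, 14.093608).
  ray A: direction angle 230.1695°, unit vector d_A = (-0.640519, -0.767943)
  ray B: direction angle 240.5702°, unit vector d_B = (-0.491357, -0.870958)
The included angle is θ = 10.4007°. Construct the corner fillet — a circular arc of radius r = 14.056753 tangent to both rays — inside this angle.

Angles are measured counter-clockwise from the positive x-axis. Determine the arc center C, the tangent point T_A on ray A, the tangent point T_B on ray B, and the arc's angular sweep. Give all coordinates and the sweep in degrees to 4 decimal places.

center=(-66.9313,-113.5166) T_A=(-77.7261,-104.5130) T_B=(-54.6885,-120.4235) sweep=169.5993

bisector direction at 235.3698° = (-0.568277,-0.822837)
center distance |VC| = r/sin(θ/2) = 14.056753/sin(5.2004°) = 155.085616
C = V + |VC|·bis = (-66.9313,-113.5166)
T_A = V + ((C−V)·d_A)·d_A = V + 154.4473·d_A = (-77.7261,-104.5130)
T_B = V + ((C−V)·d_B)·d_B = V + 154.4473·d_B = (-54.6885,-120.4235)
sweep = 180° − θ = 169.5993°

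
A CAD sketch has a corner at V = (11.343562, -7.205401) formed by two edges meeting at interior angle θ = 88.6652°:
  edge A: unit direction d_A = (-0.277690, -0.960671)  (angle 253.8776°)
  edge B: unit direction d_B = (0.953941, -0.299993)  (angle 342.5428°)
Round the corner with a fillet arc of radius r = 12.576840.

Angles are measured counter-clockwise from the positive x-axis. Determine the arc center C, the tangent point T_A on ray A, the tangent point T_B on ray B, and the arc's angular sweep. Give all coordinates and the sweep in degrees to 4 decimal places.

bisector direction at 298.2102° = (0.472708,-0.881219)
center distance |VC| = r/sin(θ/2) = 12.576840/sin(44.3326°) = 17.997191
C = V + |VC|·bis = (19.8510,-23.0649)
T_A = V + ((C−V)·d_A)·d_A = V + 12.8733·d_A = (7.7688,-19.5724)
T_B = V + ((C−V)·d_B)·d_B = V + 12.8733·d_B = (23.6239,-11.0673)
sweep = 180° − θ = 91.3348°

center=(19.8510,-23.0649) T_A=(7.7688,-19.5724) T_B=(23.6239,-11.0673) sweep=91.3348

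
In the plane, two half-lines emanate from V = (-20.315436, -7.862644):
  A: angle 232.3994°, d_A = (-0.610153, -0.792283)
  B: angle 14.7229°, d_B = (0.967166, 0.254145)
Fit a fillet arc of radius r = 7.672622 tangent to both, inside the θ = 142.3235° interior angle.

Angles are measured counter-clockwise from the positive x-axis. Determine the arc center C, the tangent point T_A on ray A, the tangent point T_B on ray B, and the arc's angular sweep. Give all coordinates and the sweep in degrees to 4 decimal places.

center=(-15.8337,-14.6181) T_A=(-21.9126,-9.9366) T_B=(-17.7837,-7.1974) sweep=37.6765

bisector direction at 303.5611° = (0.552827,-0.833296)
center distance |VC| = r/sin(θ/2) = 7.672622/sin(71.1617°) = 8.106876
C = V + |VC|·bis = (-15.8337,-14.6181)
T_A = V + ((C−V)·d_A)·d_A = V + 2.6177·d_A = (-21.9126,-9.9366)
T_B = V + ((C−V)·d_B)·d_B = V + 2.6177·d_B = (-17.7837,-7.1974)
sweep = 180° − θ = 37.6765°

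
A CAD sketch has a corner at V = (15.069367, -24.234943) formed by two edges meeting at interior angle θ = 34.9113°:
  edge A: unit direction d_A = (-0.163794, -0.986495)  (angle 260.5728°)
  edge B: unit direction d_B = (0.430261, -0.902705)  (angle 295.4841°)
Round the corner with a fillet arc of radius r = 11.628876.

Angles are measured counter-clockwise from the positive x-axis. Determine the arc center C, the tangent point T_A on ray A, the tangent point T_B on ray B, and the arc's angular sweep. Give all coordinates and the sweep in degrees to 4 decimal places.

bisector direction at 278.0284° = (0.139665,-0.990199)
center distance |VC| = r/sin(θ/2) = 11.628876/sin(17.4556°) = 38.767122
C = V + |VC|·bis = (20.4838,-62.6221)
T_A = V + ((C−V)·d_A)·d_A = V + 36.9819·d_A = (9.0119,-60.7174)
T_B = V + ((C−V)·d_B)·d_B = V + 36.9819·d_B = (30.9812,-57.6187)
sweep = 180° − θ = 145.0887°

center=(20.4838,-62.6221) T_A=(9.0119,-60.7174) T_B=(30.9812,-57.6187) sweep=145.0887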